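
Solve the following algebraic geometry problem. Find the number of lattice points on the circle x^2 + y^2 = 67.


Systematically check integer values of x where x^2 <= 67.
For each valid x, check if 67 - x^2 is a perfect square.
Total integer solutions found: 0

0


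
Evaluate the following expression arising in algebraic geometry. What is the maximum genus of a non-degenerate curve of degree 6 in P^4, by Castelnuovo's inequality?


Castelnuovo's bound: write d - 1 = m(r-1) + epsilon with 0 <= epsilon < r-1.
d - 1 = 6 - 1 = 5
r - 1 = 4 - 1 = 3
5 = 1*3 + 2, so m = 1, epsilon = 2
pi(d, r) = m(m-1)(r-1)/2 + m*epsilon
= 1*0*3/2 + 1*2
= 0/2 + 2
= 0 + 2 = 2

2


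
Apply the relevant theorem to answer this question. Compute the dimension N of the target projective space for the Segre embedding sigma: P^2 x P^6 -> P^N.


The Segre embedding maps P^m x P^n into P^N via
all products of coordinates from each factor.
N = (m+1)(n+1) - 1
N = (2+1)(6+1) - 1
N = 3*7 - 1
N = 21 - 1 = 20

20


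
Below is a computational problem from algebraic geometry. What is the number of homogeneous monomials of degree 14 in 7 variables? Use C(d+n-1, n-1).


The number of degree-14 monomials in 7 variables is C(d+n-1, n-1).
= C(14+7-1, 7-1) = C(20, 6)
= 38760

38760


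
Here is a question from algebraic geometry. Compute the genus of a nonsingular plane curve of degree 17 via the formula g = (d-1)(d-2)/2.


Using the genus formula for smooth plane curves:
g = (d-1)(d-2)/2
g = (17-1)(17-2)/2
g = 16*15/2
g = 240/2 = 120

120


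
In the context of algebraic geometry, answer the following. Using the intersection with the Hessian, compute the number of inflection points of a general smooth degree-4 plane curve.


For a general smooth plane curve C of degree d, the inflection points are
the intersection of C with its Hessian curve, which has degree 3(d-2).
By Bezout, the total intersection number is d * 3(d-2) = 4 * 6 = 24.
For a general curve every flex is ordinary, so each contributes
multiplicity 1 to C·Hess(C), and the number of distinct inflection
points is 3d(d-2).
Inflection points = 3*4*(4-2) = 3*4*2 = 24

24


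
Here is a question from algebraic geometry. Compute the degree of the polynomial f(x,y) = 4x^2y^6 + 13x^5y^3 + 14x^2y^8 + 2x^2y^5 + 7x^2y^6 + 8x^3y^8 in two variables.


Examine each term for its total degree (sum of exponents).
  Term '4x^2y^6' has total degree 2+6 = 8.
  Term '13x^5y^3' has total degree 5+3 = 8.
  Term '14x^2y^8' has total degree 2+8 = 10.
  Term '2x^2y^5' has total degree 2+5 = 7.
  Term '7x^2y^6' has total degree 2+6 = 8.
  Term '8x^3y^8' has total degree 3+8 = 11.
The maximum total degree among all terms is 11.

11


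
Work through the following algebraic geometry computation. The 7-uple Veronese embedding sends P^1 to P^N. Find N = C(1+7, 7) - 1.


The Veronese embedding v_d: P^n -> P^N maps each point to all
degree-d monomials in n+1 homogeneous coordinates.
N = C(n+d, d) - 1
N = C(1+7, 7) - 1
N = C(8, 7) - 1
C(8, 7) = 8
N = 8 - 1 = 7

7


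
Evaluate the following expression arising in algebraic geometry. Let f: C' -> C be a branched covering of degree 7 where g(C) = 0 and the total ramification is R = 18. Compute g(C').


Riemann-Hurwitz formula: 2g' - 2 = d(2g - 2) + R
Given: d = 7, g = 0, R = 18
2g' - 2 = 7*(2*0 - 2) + 18
2g' - 2 = 7*(-2) + 18
2g' - 2 = -14 + 18 = 4
2g' = 6
g' = 3

3


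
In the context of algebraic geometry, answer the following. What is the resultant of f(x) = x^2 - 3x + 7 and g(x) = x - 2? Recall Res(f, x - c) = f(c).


For Res(f, x - c), we evaluate f at x = c.
f(2) = 2^2 - 3*2 + 7
= 4 - 6 + 7
= -2 + 7 = 5
Res(f, g) = 5

5


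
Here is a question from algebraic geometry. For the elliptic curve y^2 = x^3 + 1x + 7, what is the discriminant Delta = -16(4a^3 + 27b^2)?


Compute each component:
4a^3 = 4*1^3 = 4*1 = 4
27b^2 = 27*7^2 = 27*49 = 1323
4a^3 + 27b^2 = 4 + 1323 = 1327
Delta = -16*1327 = -21232

-21232


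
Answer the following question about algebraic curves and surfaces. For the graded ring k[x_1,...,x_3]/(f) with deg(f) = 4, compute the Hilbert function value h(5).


For R = k[x_1,...,x_n]/(f) with f homogeneous of degree e:
The Hilbert series is (1 - t^e)/(1 - t)^n.
So h(d) = C(d+n-1, n-1) - C(d-e+n-1, n-1) for d >= e.
With n=3, e=4, d=5:
C(5+3-1, 3-1) = C(7, 2) = 21
C(5-4+3-1, 3-1) = C(3, 2) = 3
h(5) = 21 - 3 = 18

18


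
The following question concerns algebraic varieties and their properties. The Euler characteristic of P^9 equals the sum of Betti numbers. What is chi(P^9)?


The complex projective space P^9 has one cell in each even real dimension 0, 2, ..., 18.
The cohomology groups are H^{2k}(P^9) = Z for k = 0,...,9, and 0 otherwise.
Euler characteristic = sum of Betti numbers = 1 per even-dimensional cohomology group.
chi(P^9) = 9 + 1 = 10

10


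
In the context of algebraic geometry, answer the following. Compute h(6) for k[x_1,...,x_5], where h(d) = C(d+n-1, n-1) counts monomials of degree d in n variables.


The Hilbert function for the polynomial ring in 5 variables is:
h(d) = C(d+n-1, n-1)
h(6) = C(6+5-1, 5-1) = C(10, 4)
= 10! / (4! * 6!)
= 210

210


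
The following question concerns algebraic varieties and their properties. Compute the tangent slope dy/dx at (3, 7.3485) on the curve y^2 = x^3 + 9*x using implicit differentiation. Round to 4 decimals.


Using implicit differentiation of y^2 = x^3 + 9*x:
2y * dy/dx = 3x^2 + 9
dy/dx = (3x^2 + 9)/(2y)
Numerator: 3*3^2 + 9 = 36
Denominator: 2*7.3485 = 14.697
dy/dx = 36/14.697 = 2.4495

2.4495


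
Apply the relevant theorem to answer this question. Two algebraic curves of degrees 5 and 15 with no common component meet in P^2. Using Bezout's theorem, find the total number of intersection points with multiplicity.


Bezout's theorem states the intersection count equals the product of degrees.
Intersection count = 5 * 15 = 75

75


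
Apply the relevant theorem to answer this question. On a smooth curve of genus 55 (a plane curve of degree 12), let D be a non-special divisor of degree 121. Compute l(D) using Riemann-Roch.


First, compute the genus of a smooth plane curve of degree 12:
g = (d-1)(d-2)/2 = (12-1)(12-2)/2 = 55
For a non-special divisor D (i.e., h^1(D) = 0), Riemann-Roch gives:
l(D) = deg(D) - g + 1
Since deg(D) = 121 >= 2g - 1 = 109, D is non-special.
l(D) = 121 - 55 + 1 = 67

67


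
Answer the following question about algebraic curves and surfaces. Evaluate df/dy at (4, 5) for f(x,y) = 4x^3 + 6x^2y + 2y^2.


df/dy = 6*x^2 + 2*2*y^1
At (4,5): 6*4^2 + 2*2*5^1
= 96 + 20
= 116

116


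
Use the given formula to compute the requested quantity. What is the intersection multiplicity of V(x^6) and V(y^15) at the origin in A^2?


The intersection multiplicity of V(x^a) and V(y^b) at the origin is:
I(O; V(x^6), V(y^15)) = dim_k(k[x,y]/(x^6, y^15))
A basis for k[x,y]/(x^6, y^15) is the set of monomials x^i * y^j
where 0 <= i < 6 and 0 <= j < 15.
The number of such monomials is 6 * 15 = 90

90


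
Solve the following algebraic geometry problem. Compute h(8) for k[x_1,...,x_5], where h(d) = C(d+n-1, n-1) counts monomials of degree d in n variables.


The Hilbert function for the polynomial ring in 5 variables is:
h(d) = C(d+n-1, n-1)
h(8) = C(8+5-1, 5-1) = C(12, 4)
= 12! / (4! * 8!)
= 495

495


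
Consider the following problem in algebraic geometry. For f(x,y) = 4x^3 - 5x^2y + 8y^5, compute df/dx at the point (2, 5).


df/dx = 3*4*x^2 + 2*(-5)*x^1*y
At (2,5): 3*4*2^2 + 2*(-5)*2^1*5
= 48 - 100
= -52

-52


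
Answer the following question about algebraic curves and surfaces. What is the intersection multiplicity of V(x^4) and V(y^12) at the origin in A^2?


The intersection multiplicity of V(x^a) and V(y^b) at the origin is:
I(O; V(x^4), V(y^12)) = dim_k(k[x,y]/(x^4, y^12))
A basis for k[x,y]/(x^4, y^12) is the set of monomials x^i * y^j
where 0 <= i < 4 and 0 <= j < 12.
The number of such monomials is 4 * 12 = 48

48


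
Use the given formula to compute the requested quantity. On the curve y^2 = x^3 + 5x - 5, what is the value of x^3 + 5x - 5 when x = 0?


Compute x^3 + 5x - 5 at x = 0:
x^3 = 0^3 = 0
5*x = 5*0 = 0
Sum: 0 + 0 - 5 = -5

-5


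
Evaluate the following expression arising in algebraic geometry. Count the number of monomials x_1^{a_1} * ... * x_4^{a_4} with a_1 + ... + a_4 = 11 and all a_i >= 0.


The number of degree-11 monomials in 4 variables is C(d+n-1, n-1).
= C(11+4-1, 4-1) = C(14, 3)
= 364

364


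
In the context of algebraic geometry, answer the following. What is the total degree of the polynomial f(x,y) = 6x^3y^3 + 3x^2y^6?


Examine each term for its total degree (sum of exponents).
  Term '6x^3y^3' has total degree 3+3 = 6.
  Term '3x^2y^6' has total degree 2+6 = 8.
The maximum total degree among all terms is 8.

8


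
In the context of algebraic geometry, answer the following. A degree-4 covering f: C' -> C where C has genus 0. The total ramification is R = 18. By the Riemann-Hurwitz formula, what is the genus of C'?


Riemann-Hurwitz formula: 2g' - 2 = d(2g - 2) + R
Given: d = 4, g = 0, R = 18
2g' - 2 = 4*(2*0 - 2) + 18
2g' - 2 = 4*(-2) + 18
2g' - 2 = -8 + 18 = 10
2g' = 12
g' = 6

6


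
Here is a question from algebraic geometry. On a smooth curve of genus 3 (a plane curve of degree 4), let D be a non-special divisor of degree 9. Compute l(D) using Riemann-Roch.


First, compute the genus of a smooth plane curve of degree 4:
g = (d-1)(d-2)/2 = (4-1)(4-2)/2 = 3
For a non-special divisor D (i.e., h^1(D) = 0), Riemann-Roch gives:
l(D) = deg(D) - g + 1
Since deg(D) = 9 >= 2g - 1 = 5, D is non-special.
l(D) = 9 - 3 + 1 = 7

7


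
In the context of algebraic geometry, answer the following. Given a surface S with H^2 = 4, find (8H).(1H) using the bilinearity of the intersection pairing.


Using bilinearity of the intersection pairing on a surface S:
(aH).(bH) = ab * (H.H)
We have H^2 = 4.
D.E = (8H).(1H) = 8*1*4
= 8*4
= 32

32


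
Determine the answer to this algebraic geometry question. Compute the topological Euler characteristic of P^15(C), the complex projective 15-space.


The complex projective space P^15 has one cell in each even real dimension 0, 2, ..., 30.
The cohomology groups are H^{2k}(P^15) = Z for k = 0,...,15, and 0 otherwise.
Euler characteristic = sum of Betti numbers = 1 per even-dimensional cohomology group.
chi(P^15) = 15 + 1 = 16

16


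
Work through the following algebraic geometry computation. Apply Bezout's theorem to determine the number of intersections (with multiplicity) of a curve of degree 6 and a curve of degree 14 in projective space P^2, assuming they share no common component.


Bezout's theorem states the intersection count equals the product of degrees.
Intersection count = 6 * 14 = 84

84


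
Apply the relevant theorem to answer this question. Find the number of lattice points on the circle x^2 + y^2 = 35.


Systematically check integer values of x where x^2 <= 35.
For each valid x, check if 35 - x^2 is a perfect square.
Total integer solutions found: 0

0


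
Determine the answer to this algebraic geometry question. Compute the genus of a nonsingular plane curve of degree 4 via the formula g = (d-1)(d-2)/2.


Using the genus formula for smooth plane curves:
g = (d-1)(d-2)/2
g = (4-1)(4-2)/2
g = 3*2/2
g = 6/2 = 3

3


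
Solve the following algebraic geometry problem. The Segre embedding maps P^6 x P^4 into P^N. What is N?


The Segre embedding maps P^m x P^n into P^N via
all products of coordinates from each factor.
N = (m+1)(n+1) - 1
N = (6+1)(4+1) - 1
N = 7*5 - 1
N = 35 - 1 = 34

34


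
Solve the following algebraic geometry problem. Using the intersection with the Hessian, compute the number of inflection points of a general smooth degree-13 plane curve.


For a general smooth plane curve C of degree d, the inflection points are
the intersection of C with its Hessian curve, which has degree 3(d-2).
By Bezout, the total intersection number is d * 3(d-2) = 13 * 33 = 429.
For a general curve every flex is ordinary, so each contributes
multiplicity 1 to C·Hess(C), and the number of distinct inflection
points is 3d(d-2).
Inflection points = 3*13*(13-2) = 3*13*11 = 429

429


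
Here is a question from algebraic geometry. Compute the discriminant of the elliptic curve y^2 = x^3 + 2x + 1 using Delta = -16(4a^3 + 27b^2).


Compute each component:
4a^3 = 4*2^3 = 4*8 = 32
27b^2 = 27*1^2 = 27*1 = 27
4a^3 + 27b^2 = 32 + 27 = 59
Delta = -16*59 = -944

-944


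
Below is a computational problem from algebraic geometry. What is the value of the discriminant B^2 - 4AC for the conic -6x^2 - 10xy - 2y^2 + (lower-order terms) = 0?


The discriminant of a conic Ax^2 + Bxy + Cy^2 + ... = 0 is B^2 - 4AC.
B^2 = (-10)^2 = 100
4AC = 4*(-6)*(-2) = 48
Discriminant = 100 - 48 = 52

52


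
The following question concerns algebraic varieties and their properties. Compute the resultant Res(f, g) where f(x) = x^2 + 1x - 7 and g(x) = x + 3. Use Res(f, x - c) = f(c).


For Res(f, x - c), we evaluate f at x = c.
f(-3) = (-3)^2 + 1*(-3) - 7
= 9 - 3 - 7
= 6 - 7 = -1
Res(f, g) = -1

-1


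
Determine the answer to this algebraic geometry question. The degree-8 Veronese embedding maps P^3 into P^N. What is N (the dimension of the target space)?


The Veronese embedding v_d: P^n -> P^N maps each point to all
degree-d monomials in n+1 homogeneous coordinates.
N = C(n+d, d) - 1
N = C(3+8, 8) - 1
N = C(11, 8) - 1
C(11, 8) = 165
N = 165 - 1 = 164

164


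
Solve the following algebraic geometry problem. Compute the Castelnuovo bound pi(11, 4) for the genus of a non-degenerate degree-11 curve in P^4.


Castelnuovo's bound: write d - 1 = m(r-1) + epsilon with 0 <= epsilon < r-1.
d - 1 = 11 - 1 = 10
r - 1 = 4 - 1 = 3
10 = 3*3 + 1, so m = 3, epsilon = 1
pi(d, r) = m(m-1)(r-1)/2 + m*epsilon
= 3*2*3/2 + 3*1
= 18/2 + 3
= 9 + 3 = 12

12


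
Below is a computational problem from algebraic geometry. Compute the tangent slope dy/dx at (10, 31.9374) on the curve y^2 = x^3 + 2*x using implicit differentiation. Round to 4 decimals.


Using implicit differentiation of y^2 = x^3 + 2*x:
2y * dy/dx = 3x^2 + 2
dy/dx = (3x^2 + 2)/(2y)
Numerator: 3*10^2 + 2 = 302
Denominator: 2*31.9374 = 63.8748
dy/dx = 302/63.8748 = 4.7280

4.7280


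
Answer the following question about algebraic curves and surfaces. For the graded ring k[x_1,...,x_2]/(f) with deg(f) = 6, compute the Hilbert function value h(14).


For R = k[x_1,...,x_n]/(f) with f homogeneous of degree e:
The Hilbert series is (1 - t^e)/(1 - t)^n.
So h(d) = C(d+n-1, n-1) - C(d-e+n-1, n-1) for d >= e.
With n=2, e=6, d=14:
C(14+2-1, 2-1) = C(15, 1) = 15
C(14-6+2-1, 2-1) = C(9, 1) = 9
h(14) = 15 - 9 = 6

6


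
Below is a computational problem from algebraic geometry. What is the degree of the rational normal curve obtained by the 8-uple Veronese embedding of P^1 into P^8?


The rational normal curve in P^8 is the image of P^1 under the 8-uple Veronese.
A general hyperplane in P^8 pulls back to a degree-8 form on P^1, which has 8 zeros,
so the curve meets a general hyperplane in 8 points. Degree = 8.

8


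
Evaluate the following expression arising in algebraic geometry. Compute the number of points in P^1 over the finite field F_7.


P^1(F_7) has (q^(n+1) - 1)/(q - 1) points.
= 7^1 + 7^0
= 7 + 1
= 8

8


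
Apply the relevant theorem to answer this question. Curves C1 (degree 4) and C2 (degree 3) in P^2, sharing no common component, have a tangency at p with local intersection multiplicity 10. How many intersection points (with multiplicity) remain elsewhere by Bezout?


By Bezout's theorem, the total intersection number is d1 * d2.
Total = 4 * 3 = 12
Intersection multiplicity at p = 10
Remaining intersections = 12 - 10 = 2

2


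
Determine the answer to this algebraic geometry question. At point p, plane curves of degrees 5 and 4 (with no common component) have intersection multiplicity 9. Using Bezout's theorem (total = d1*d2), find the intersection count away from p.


By Bezout's theorem, the total intersection number is d1 * d2.
Total = 5 * 4 = 20
Intersection multiplicity at p = 9
Remaining intersections = 20 - 9 = 11

11


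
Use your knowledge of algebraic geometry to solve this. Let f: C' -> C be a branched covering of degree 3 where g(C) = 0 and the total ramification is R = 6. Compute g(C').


Riemann-Hurwitz formula: 2g' - 2 = d(2g - 2) + R
Given: d = 3, g = 0, R = 6
2g' - 2 = 3*(2*0 - 2) + 6
2g' - 2 = 3*(-2) + 6
2g' - 2 = -6 + 6 = 0
2g' = 2
g' = 1

1


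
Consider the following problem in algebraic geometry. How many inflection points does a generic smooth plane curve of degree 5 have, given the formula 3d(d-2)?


For a general smooth plane curve C of degree d, the inflection points are
the intersection of C with its Hessian curve, which has degree 3(d-2).
By Bezout, the total intersection number is d * 3(d-2) = 5 * 9 = 45.
For a general curve every flex is ordinary, so each contributes
multiplicity 1 to C·Hess(C), and the number of distinct inflection
points is 3d(d-2).
Inflection points = 3*5*(5-2) = 3*5*3 = 45

45


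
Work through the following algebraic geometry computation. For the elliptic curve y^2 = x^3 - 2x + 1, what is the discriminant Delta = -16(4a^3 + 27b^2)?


Compute each component:
4a^3 = 4*(-2)^3 = 4*(-8) = -32
27b^2 = 27*1^2 = 27*1 = 27
4a^3 + 27b^2 = -32 + 27 = -5
Delta = -16*(-5) = 80

80


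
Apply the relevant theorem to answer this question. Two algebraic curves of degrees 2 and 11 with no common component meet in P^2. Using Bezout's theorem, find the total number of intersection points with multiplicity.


Bezout's theorem states the intersection count equals the product of degrees.
Intersection count = 2 * 11 = 22

22


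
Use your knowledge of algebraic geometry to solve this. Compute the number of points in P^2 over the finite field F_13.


P^2(F_13) has (q^(n+1) - 1)/(q - 1) points.
= 13^2 + 13^1 + 13^0
= 169 + 13 + 1
= 183

183


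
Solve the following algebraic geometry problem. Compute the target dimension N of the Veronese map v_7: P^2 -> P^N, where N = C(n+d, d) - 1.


The Veronese embedding v_d: P^n -> P^N maps each point to all
degree-d monomials in n+1 homogeneous coordinates.
N = C(n+d, d) - 1
N = C(2+7, 7) - 1
N = C(9, 7) - 1
C(9, 7) = 36
N = 36 - 1 = 35

35


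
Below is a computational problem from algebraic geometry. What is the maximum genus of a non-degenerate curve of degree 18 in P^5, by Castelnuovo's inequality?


Castelnuovo's bound: write d - 1 = m(r-1) + epsilon with 0 <= epsilon < r-1.
d - 1 = 18 - 1 = 17
r - 1 = 5 - 1 = 4
17 = 4*4 + 1, so m = 4, epsilon = 1
pi(d, r) = m(m-1)(r-1)/2 + m*epsilon
= 4*3*4/2 + 4*1
= 48/2 + 4
= 24 + 4 = 28

28


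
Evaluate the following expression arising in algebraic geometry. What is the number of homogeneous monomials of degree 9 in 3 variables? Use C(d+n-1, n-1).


The number of degree-9 monomials in 3 variables is C(d+n-1, n-1).
= C(9+3-1, 3-1) = C(11, 2)
= 55

55


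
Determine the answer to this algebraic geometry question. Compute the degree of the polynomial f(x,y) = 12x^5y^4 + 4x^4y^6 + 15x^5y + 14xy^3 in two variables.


Examine each term for its total degree (sum of exponents).
  Term '12x^5y^4' has total degree 5+4 = 9.
  Term '4x^4y^6' has total degree 4+6 = 10.
  Term '15x^5y' has total degree 5+1 = 6.
  Term '14xy^3' has total degree 1+3 = 4.
The maximum total degree among all terms is 10.

10


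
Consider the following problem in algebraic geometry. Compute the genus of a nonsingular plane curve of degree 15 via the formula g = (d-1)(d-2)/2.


Using the genus formula for smooth plane curves:
g = (d-1)(d-2)/2
g = (15-1)(15-2)/2
g = 14*13/2
g = 182/2 = 91

91


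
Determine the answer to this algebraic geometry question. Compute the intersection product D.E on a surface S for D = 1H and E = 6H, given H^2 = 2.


Using bilinearity of the intersection pairing on a surface S:
(aH).(bH) = ab * (H.H)
We have H^2 = 2.
D.E = (1H).(6H) = 1*6*2
= 6*2
= 12

12


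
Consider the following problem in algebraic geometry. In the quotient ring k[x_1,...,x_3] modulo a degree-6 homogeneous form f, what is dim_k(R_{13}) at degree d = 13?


For R = k[x_1,...,x_n]/(f) with f homogeneous of degree e:
The Hilbert series is (1 - t^e)/(1 - t)^n.
So h(d) = C(d+n-1, n-1) - C(d-e+n-1, n-1) for d >= e.
With n=3, e=6, d=13:
C(13+3-1, 3-1) = C(15, 2) = 105
C(13-6+3-1, 3-1) = C(9, 2) = 36
h(13) = 105 - 36 = 69

69


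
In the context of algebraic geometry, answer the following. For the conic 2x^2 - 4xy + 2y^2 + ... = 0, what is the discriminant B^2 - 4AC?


The discriminant of a conic Ax^2 + Bxy + Cy^2 + ... = 0 is B^2 - 4AC.
B^2 = (-4)^2 = 16
4AC = 4*2*2 = 16
Discriminant = 16 - 16 = 0

0


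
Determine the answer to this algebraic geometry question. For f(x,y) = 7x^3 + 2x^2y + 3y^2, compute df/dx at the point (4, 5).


df/dx = 3*7*x^2 + 2*2*x^1*y
At (4,5): 3*7*4^2 + 2*2*4^1*5
= 336 + 80
= 416

416


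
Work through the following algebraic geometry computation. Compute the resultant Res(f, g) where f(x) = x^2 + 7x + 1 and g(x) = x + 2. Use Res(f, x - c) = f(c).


For Res(f, x - c), we evaluate f at x = c.
f(-2) = (-2)^2 + 7*(-2) + 1
= 4 - 14 + 1
= -10 + 1 = -9
Res(f, g) = -9

-9


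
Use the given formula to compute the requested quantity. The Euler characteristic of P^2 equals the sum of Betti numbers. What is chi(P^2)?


The complex projective space P^2 has one cell in each even real dimension 0, 2, ..., 4.
The cohomology groups are H^{2k}(P^2) = Z for k = 0,...,2, and 0 otherwise.
Euler characteristic = sum of Betti numbers = 1 per even-dimensional cohomology group.
chi(P^2) = 2 + 1 = 3

3


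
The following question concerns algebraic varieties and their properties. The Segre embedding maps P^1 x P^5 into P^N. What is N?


The Segre embedding maps P^m x P^n into P^N via
all products of coordinates from each factor.
N = (m+1)(n+1) - 1
N = (1+1)(5+1) - 1
N = 2*6 - 1
N = 12 - 1 = 11

11


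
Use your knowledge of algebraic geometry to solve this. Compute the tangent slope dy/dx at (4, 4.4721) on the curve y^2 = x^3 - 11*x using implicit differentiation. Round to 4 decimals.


Using implicit differentiation of y^2 = x^3 - 11*x:
2y * dy/dx = 3x^2 - 11
dy/dx = (3x^2 - 11)/(2y)
Numerator: 3*4^2 - 11 = 37
Denominator: 2*4.4721 = 8.9442
dy/dx = 37/8.9442 = 4.1368

4.1368


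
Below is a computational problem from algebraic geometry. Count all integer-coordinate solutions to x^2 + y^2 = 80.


Systematically check integer values of x where x^2 <= 80.
For each valid x, check if 80 - x^2 is a perfect square.
x=4: 80 - 16 = 64, sqrt = 8 (valid)
x=8: 80 - 64 = 16, sqrt = 4 (valid)
Total integer solutions found: 8

8


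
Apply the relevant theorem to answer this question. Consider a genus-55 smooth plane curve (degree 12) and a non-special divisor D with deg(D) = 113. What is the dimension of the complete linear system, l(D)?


First, compute the genus of a smooth plane curve of degree 12:
g = (d-1)(d-2)/2 = (12-1)(12-2)/2 = 55
For a non-special divisor D (i.e., h^1(D) = 0), Riemann-Roch gives:
l(D) = deg(D) - g + 1
Since deg(D) = 113 >= 2g - 1 = 109, D is non-special.
l(D) = 113 - 55 + 1 = 59

59


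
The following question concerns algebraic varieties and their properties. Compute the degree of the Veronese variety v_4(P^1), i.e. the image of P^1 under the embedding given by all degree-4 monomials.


The Veronese variety v_4(P^1) has degree d^r.
d^r = 4^1 = 4

4


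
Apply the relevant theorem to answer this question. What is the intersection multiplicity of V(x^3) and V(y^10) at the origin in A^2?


The intersection multiplicity of V(x^a) and V(y^b) at the origin is:
I(O; V(x^3), V(y^10)) = dim_k(k[x,y]/(x^3, y^10))
A basis for k[x,y]/(x^3, y^10) is the set of monomials x^i * y^j
where 0 <= i < 3 and 0 <= j < 10.
The number of such monomials is 3 * 10 = 30

30


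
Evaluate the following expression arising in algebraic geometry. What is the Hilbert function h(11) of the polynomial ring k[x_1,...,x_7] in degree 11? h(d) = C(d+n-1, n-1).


The Hilbert function for the polynomial ring in 7 variables is:
h(d) = C(d+n-1, n-1)
h(11) = C(11+7-1, 7-1) = C(17, 6)
= 17! / (6! * 11!)
= 12376

12376


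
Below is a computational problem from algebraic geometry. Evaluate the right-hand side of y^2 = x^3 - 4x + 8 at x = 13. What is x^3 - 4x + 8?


Compute x^3 - 4x + 8 at x = 13:
x^3 = 13^3 = 2197
(-4)*x = (-4)*13 = -52
Sum: 2197 - 52 + 8 = 2153

2153


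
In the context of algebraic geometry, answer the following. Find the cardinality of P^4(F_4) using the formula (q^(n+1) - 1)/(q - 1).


P^4(F_4) has (q^(n+1) - 1)/(q - 1) points.
= 4^4 + 4^3 + 4^2 + 4^1 + 4^0
= 256 + 64 + 16 + 4 + 1
= 341

341


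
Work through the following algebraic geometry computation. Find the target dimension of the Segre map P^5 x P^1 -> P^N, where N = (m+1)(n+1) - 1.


The Segre embedding maps P^m x P^n into P^N via
all products of coordinates from each factor.
N = (m+1)(n+1) - 1
N = (5+1)(1+1) - 1
N = 6*2 - 1
N = 12 - 1 = 11

11


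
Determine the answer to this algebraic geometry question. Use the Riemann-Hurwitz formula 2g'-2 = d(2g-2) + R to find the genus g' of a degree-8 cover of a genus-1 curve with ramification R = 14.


Riemann-Hurwitz formula: 2g' - 2 = d(2g - 2) + R
Given: d = 8, g = 1, R = 14
2g' - 2 = 8*(2*1 - 2) + 14
2g' - 2 = 8*0 + 14
2g' - 2 = 0 + 14 = 14
2g' = 16
g' = 8

8


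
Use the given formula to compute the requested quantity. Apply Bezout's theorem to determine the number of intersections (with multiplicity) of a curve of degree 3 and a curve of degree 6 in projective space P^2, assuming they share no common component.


Bezout's theorem states the intersection count equals the product of degrees.
Intersection count = 3 * 6 = 18

18


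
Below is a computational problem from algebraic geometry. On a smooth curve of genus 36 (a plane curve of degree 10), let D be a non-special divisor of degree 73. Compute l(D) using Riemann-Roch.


First, compute the genus of a smooth plane curve of degree 10:
g = (d-1)(d-2)/2 = (10-1)(10-2)/2 = 36
For a non-special divisor D (i.e., h^1(D) = 0), Riemann-Roch gives:
l(D) = deg(D) - g + 1
Since deg(D) = 73 >= 2g - 1 = 71, D is non-special.
l(D) = 73 - 36 + 1 = 38

38


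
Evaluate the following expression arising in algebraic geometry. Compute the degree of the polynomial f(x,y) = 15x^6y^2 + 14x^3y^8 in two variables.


Examine each term for its total degree (sum of exponents).
  Term '15x^6y^2' has total degree 6+2 = 8.
  Term '14x^3y^8' has total degree 3+8 = 11.
The maximum total degree among all terms is 11.

11


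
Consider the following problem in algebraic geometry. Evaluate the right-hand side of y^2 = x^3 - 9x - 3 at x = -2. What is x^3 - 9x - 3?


Compute x^3 - 9x - 3 at x = -2:
x^3 = (-2)^3 = -8
(-9)*x = (-9)*(-2) = 18
Sum: -8 + 18 - 3 = 7

7


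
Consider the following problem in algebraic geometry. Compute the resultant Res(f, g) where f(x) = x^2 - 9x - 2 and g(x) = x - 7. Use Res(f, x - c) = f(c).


For Res(f, x - c), we evaluate f at x = c.
f(7) = 7^2 - 9*7 - 2
= 49 - 63 - 2
= -14 - 2 = -16
Res(f, g) = -16

-16


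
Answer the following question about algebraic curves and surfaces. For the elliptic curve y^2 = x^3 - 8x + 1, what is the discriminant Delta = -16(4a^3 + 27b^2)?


Compute each component:
4a^3 = 4*(-8)^3 = 4*(-512) = -2048
27b^2 = 27*1^2 = 27*1 = 27
4a^3 + 27b^2 = -2048 + 27 = -2021
Delta = -16*(-2021) = 32336

32336


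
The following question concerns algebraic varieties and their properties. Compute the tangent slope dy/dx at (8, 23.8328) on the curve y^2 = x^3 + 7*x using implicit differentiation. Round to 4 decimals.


Using implicit differentiation of y^2 = x^3 + 7*x:
2y * dy/dx = 3x^2 + 7
dy/dx = (3x^2 + 7)/(2y)
Numerator: 3*8^2 + 7 = 199
Denominator: 2*23.8328 = 47.6656
dy/dx = 199/47.6656 = 4.1749

4.1749


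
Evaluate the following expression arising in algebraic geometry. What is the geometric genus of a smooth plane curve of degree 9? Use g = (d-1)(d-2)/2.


Using the genus formula for smooth plane curves:
g = (d-1)(d-2)/2
g = (9-1)(9-2)/2
g = 8*7/2
g = 56/2 = 28

28


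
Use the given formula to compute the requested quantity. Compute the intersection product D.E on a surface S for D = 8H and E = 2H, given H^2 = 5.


Using bilinearity of the intersection pairing on a surface S:
(aH).(bH) = ab * (H.H)
We have H^2 = 5.
D.E = (8H).(2H) = 8*2*5
= 16*5
= 80

80


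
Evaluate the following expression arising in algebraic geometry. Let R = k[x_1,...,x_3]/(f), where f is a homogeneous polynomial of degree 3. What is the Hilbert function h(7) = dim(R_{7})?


For R = k[x_1,...,x_n]/(f) with f homogeneous of degree e:
The Hilbert series is (1 - t^e)/(1 - t)^n.
So h(d) = C(d+n-1, n-1) - C(d-e+n-1, n-1) for d >= e.
With n=3, e=3, d=7:
C(7+3-1, 3-1) = C(9, 2) = 36
C(7-3+3-1, 3-1) = C(6, 2) = 15
h(7) = 36 - 15 = 21

21


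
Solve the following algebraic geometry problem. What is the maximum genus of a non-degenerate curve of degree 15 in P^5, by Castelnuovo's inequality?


Castelnuovo's bound: write d - 1 = m(r-1) + epsilon with 0 <= epsilon < r-1.
d - 1 = 15 - 1 = 14
r - 1 = 5 - 1 = 4
14 = 3*4 + 2, so m = 3, epsilon = 2
pi(d, r) = m(m-1)(r-1)/2 + m*epsilon
= 3*2*4/2 + 3*2
= 24/2 + 6
= 12 + 6 = 18

18


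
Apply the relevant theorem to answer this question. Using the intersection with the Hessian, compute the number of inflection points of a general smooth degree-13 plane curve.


For a general smooth plane curve C of degree d, the inflection points are
the intersection of C with its Hessian curve, which has degree 3(d-2).
By Bezout, the total intersection number is d * 3(d-2) = 13 * 33 = 429.
For a general curve every flex is ordinary, so each contributes
multiplicity 1 to C·Hess(C), and the number of distinct inflection
points is 3d(d-2).
Inflection points = 3*13*(13-2) = 3*13*11 = 429

429


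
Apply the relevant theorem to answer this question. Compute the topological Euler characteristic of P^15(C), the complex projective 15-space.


The complex projective space P^15 has one cell in each even real dimension 0, 2, ..., 30.
The cohomology groups are H^{2k}(P^15) = Z for k = 0,...,15, and 0 otherwise.
Euler characteristic = sum of Betti numbers = 1 per even-dimensional cohomology group.
chi(P^15) = 15 + 1 = 16

16


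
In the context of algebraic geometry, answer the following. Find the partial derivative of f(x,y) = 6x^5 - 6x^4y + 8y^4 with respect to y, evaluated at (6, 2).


df/dy = (-6)*x^4 + 4*8*y^3
At (6,2): (-6)*6^4 + 4*8*2^3
= -7776 + 256
= -7520

-7520


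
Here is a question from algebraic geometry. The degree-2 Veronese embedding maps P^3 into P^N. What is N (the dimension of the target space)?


The Veronese embedding v_d: P^n -> P^N maps each point to all
degree-d monomials in n+1 homogeneous coordinates.
N = C(n+d, d) - 1
N = C(3+2, 2) - 1
N = C(5, 2) - 1
C(5, 2) = 10
N = 10 - 1 = 9

9


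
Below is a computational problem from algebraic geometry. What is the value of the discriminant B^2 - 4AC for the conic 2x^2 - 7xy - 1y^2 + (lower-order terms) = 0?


The discriminant of a conic Ax^2 + Bxy + Cy^2 + ... = 0 is B^2 - 4AC.
B^2 = (-7)^2 = 49
4AC = 4*2*(-1) = -8
Discriminant = 49 + 8 = 57

57


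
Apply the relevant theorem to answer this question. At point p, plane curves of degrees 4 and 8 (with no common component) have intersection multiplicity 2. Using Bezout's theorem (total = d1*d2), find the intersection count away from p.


By Bezout's theorem, the total intersection number is d1 * d2.
Total = 4 * 8 = 32
Intersection multiplicity at p = 2
Remaining intersections = 32 - 2 = 30

30


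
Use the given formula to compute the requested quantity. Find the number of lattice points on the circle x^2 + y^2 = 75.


Systematically check integer values of x where x^2 <= 75.
For each valid x, check if 75 - x^2 is a perfect square.
Total integer solutions found: 0

0


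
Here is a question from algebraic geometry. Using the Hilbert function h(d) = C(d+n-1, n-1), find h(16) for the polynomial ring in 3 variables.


The Hilbert function for the polynomial ring in 3 variables is:
h(d) = C(d+n-1, n-1)
h(16) = C(16+3-1, 3-1) = C(18, 2)
= 18! / (2! * 16!)
= 153

153


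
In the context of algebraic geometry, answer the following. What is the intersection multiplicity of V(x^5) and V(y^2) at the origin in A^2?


The intersection multiplicity of V(x^a) and V(y^b) at the origin is:
I(O; V(x^5), V(y^2)) = dim_k(k[x,y]/(x^5, y^2))
A basis for k[x,y]/(x^5, y^2) is the set of monomials x^i * y^j
where 0 <= i < 5 and 0 <= j < 2.
The number of such monomials is 5 * 2 = 10

10


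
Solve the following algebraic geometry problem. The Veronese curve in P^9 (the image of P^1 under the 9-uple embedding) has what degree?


The rational normal curve in P^9 is the image of P^1 under the 9-uple Veronese.
A general hyperplane in P^9 pulls back to a degree-9 form on P^1, which has 9 zeros,
so the curve meets a general hyperplane in 9 points. Degree = 9.

9


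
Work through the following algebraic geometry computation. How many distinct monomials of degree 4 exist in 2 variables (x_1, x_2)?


The number of degree-4 monomials in 2 variables is C(d+n-1, n-1).
= C(4+2-1, 2-1) = C(5, 1)
= 5

5


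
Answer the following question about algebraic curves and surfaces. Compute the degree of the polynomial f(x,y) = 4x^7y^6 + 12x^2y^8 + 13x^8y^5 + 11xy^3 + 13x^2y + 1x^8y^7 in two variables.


Examine each term for its total degree (sum of exponents).
  Term '4x^7y^6' has total degree 7+6 = 13.
  Term '12x^2y^8' has total degree 2+8 = 10.
  Term '13x^8y^5' has total degree 8+5 = 13.
  Term '11xy^3' has total degree 1+3 = 4.
  Term '13x^2y' has total degree 2+1 = 3.
  Term '1x^8y^7' has total degree 8+7 = 15.
The maximum total degree among all terms is 15.

15


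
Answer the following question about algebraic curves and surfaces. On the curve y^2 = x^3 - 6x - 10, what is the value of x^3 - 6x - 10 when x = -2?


Compute x^3 - 6x - 10 at x = -2:
x^3 = (-2)^3 = -8
(-6)*x = (-6)*(-2) = 12
Sum: -8 + 12 - 10 = -6

-6


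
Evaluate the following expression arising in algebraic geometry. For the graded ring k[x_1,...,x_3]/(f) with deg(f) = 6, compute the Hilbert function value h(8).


For R = k[x_1,...,x_n]/(f) with f homogeneous of degree e:
The Hilbert series is (1 - t^e)/(1 - t)^n.
So h(d) = C(d+n-1, n-1) - C(d-e+n-1, n-1) for d >= e.
With n=3, e=6, d=8:
C(8+3-1, 3-1) = C(10, 2) = 45
C(8-6+3-1, 3-1) = C(4, 2) = 6
h(8) = 45 - 6 = 39

39


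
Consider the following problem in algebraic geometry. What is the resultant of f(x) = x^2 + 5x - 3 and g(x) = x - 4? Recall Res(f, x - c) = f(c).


For Res(f, x - c), we evaluate f at x = c.
f(4) = 4^2 + 5*4 - 3
= 16 + 20 - 3
= 36 - 3 = 33
Res(f, g) = 33

33


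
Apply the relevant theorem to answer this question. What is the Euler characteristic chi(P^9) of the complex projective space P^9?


The complex projective space P^9 has one cell in each even real dimension 0, 2, ..., 18.
The cohomology groups are H^{2k}(P^9) = Z for k = 0,...,9, and 0 otherwise.
Euler characteristic = sum of Betti numbers = 1 per even-dimensional cohomology group.
chi(P^9) = 9 + 1 = 10

10


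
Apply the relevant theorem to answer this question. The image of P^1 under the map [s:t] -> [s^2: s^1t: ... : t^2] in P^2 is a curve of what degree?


The rational normal curve in P^2 is the image of P^1 under the 2-uple Veronese.
A general hyperplane in P^2 pulls back to a degree-2 form on P^1, which has 2 zeros,
so the curve meets a general hyperplane in 2 points. Degree = 2.

2


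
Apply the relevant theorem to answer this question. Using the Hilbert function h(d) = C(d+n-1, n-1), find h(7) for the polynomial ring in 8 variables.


The Hilbert function for the polynomial ring in 8 variables is:
h(d) = C(d+n-1, n-1)
h(7) = C(7+8-1, 8-1) = C(14, 7)
= 14! / (7! * 7!)
= 3432

3432


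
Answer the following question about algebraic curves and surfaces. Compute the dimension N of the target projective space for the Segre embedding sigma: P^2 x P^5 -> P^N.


The Segre embedding maps P^m x P^n into P^N via
all products of coordinates from each factor.
N = (m+1)(n+1) - 1
N = (2+1)(5+1) - 1
N = 3*6 - 1
N = 18 - 1 = 17

17


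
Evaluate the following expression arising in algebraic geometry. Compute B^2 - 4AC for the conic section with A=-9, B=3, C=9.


The discriminant of a conic Ax^2 + Bxy + Cy^2 + ... = 0 is B^2 - 4AC.
B^2 = 3^2 = 9
4AC = 4*(-9)*9 = -324
Discriminant = 9 + 324 = 333

333


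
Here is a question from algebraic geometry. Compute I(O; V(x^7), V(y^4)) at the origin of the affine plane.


The intersection multiplicity of V(x^a) and V(y^b) at the origin is:
I(O; V(x^7), V(y^4)) = dim_k(k[x,y]/(x^7, y^4))
A basis for k[x,y]/(x^7, y^4) is the set of monomials x^i * y^j
where 0 <= i < 7 and 0 <= j < 4.
The number of such monomials is 7 * 4 = 28

28


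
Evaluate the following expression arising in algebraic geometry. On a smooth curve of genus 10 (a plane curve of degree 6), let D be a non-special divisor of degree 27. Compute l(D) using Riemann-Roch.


First, compute the genus of a smooth plane curve of degree 6:
g = (d-1)(d-2)/2 = (6-1)(6-2)/2 = 10
For a non-special divisor D (i.e., h^1(D) = 0), Riemann-Roch gives:
l(D) = deg(D) - g + 1
Since deg(D) = 27 >= 2g - 1 = 19, D is non-special.
l(D) = 27 - 10 + 1 = 18

18


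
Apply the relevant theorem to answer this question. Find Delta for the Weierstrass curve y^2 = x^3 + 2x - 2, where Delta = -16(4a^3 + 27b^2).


Compute each component:
4a^3 = 4*2^3 = 4*8 = 32
27b^2 = 27*(-2)^2 = 27*4 = 108
4a^3 + 27b^2 = 32 + 108 = 140
Delta = -16*140 = -2240

-2240


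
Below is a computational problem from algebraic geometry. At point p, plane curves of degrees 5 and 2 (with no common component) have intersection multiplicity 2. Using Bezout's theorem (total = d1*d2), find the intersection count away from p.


By Bezout's theorem, the total intersection number is d1 * d2.
Total = 5 * 2 = 10
Intersection multiplicity at p = 2
Remaining intersections = 10 - 2 = 8

8


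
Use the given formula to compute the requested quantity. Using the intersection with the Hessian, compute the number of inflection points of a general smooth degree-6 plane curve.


For a general smooth plane curve C of degree d, the inflection points are
the intersection of C with its Hessian curve, which has degree 3(d-2).
By Bezout, the total intersection number is d * 3(d-2) = 6 * 12 = 72.
For a general curve every flex is ordinary, so each contributes
multiplicity 1 to C·Hess(C), and the number of distinct inflection
points is 3d(d-2).
Inflection points = 3*6*(6-2) = 3*6*4 = 72

72


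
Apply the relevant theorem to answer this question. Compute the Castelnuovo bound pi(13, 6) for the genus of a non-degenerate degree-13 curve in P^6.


Castelnuovo's bound: write d - 1 = m(r-1) + epsilon with 0 <= epsilon < r-1.
d - 1 = 13 - 1 = 12
r - 1 = 6 - 1 = 5
12 = 2*5 + 2, so m = 2, epsilon = 2
pi(d, r) = m(m-1)(r-1)/2 + m*epsilon
= 2*1*5/2 + 2*2
= 10/2 + 4
= 5 + 4 = 9

9


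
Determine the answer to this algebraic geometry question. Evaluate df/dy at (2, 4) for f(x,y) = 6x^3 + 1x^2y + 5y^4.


df/dy = 1*x^2 + 4*5*y^3
At (2,4): 1*2^2 + 4*5*4^3
= 4 + 1280
= 1284

1284


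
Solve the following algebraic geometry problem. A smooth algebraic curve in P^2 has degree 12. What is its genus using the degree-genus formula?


Using the genus formula for smooth plane curves:
g = (d-1)(d-2)/2
g = (12-1)(12-2)/2
g = 11*10/2
g = 110/2 = 55

55


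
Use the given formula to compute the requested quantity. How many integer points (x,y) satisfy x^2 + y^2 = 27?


Systematically check integer values of x where x^2 <= 27.
For each valid x, check if 27 - x^2 is a perfect square.
Total integer solutions found: 0

0
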